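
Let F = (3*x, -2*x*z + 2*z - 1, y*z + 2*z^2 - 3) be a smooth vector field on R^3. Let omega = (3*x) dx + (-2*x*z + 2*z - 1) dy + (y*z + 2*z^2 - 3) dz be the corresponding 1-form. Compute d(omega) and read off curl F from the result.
d(omega) = (2*x + z - 2) dy ∧ dz + (0) dz ∧ dx + (-2*z) dx ∧ dy; curl F = (2*x + z - 2, 0, -2*z)

d omega = sum_{i<j} (∂f_j/∂x_i - ∂f_i/∂x_j) dx_i ∧ dx_j. Under the identification (dy ∧ dz, dz ∧ dx, dx ∧ dy) ↔ (e_x, e_y, e_z), the coefficients are exactly the components of curl F. Compute:
  ∂R/∂y - ∂Q/∂z = (z) - (2 - 2*x) = 2*x + z - 2
  ∂P/∂z - ∂R/∂x = (0) - (0) = 0
  ∂Q/∂x - ∂P/∂y = (-2*z) - (0) = -2*z.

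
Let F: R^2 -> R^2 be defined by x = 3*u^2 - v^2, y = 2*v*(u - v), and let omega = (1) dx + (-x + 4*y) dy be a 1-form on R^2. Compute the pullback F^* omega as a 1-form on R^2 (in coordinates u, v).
F^* omega = (-6*u^2*v + 16*u*v^2 + 6*u - 14*v^3) du + (-6*u^3 + 28*u^2*v - 46*u*v^2 + 28*v^3 - 2*v) dv

Using F^*(f dg) = (f ∘ F) d(g ∘ F), substitute each coordinate x_i by F_i(u, v) in f_i, and replace dx_i by d F_i = (∂F_i/∂u) du + (∂F_i/∂v) dv.
  For the x component: f_1(F) = 1; d F_1 = (6*u) du + (-2*v) dv
  For the y component: f_2(F) = -3*u^2 + 8*u*v - 7*v^2; d F_2 = (2*v) du + (2*u - 4*v) dv
Combining and collecting du, dv coefficients:
  coeff of du: -6*u^2*v + 16*u*v^2 + 6*u - 14*v^3
  coeff of dv: -6*u^3 + 28*u^2*v - 46*u*v^2 + 28*v^3 - 2*v
F^* omega = (-6*u^2*v + 16*u*v^2 + 6*u - 14*v^3) du + (-6*u^3 + 28*u^2*v - 46*u*v^2 + 28*v^3 - 2*v) dv.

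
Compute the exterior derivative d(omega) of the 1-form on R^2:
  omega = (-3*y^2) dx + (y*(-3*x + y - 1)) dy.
d(omega) = (3*y) dx ∧ dy

For a 1-form omega = sum_i f_i dx_i, the exterior derivative is
  d(omega) = sum_{i < j} (∂f_j/∂x_i - ∂f_i/∂x_j) dx_i ∧ dx_j.
  coefficient of dx ∧ dy: ∂f_2/∂x - ∂f_1/∂y = ∂(y*(-3*x + y - 1))/∂x - ∂(-3*y^2)/∂y = 3*y
Assembling: d(omega) = (3*y) dx ∧ dy.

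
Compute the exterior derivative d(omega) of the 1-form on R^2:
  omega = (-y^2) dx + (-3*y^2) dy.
d(omega) = (2*y) dx ∧ dy

For a 1-form omega = sum_i f_i dx_i, the exterior derivative is
  d(omega) = sum_{i < j} (∂f_j/∂x_i - ∂f_i/∂x_j) dx_i ∧ dx_j.
  coefficient of dx ∧ dy: ∂f_2/∂x - ∂f_1/∂y = ∂(-3*y^2)/∂x - ∂(-y^2)/∂y = 2*y
Assembling: d(omega) = (2*y) dx ∧ dy.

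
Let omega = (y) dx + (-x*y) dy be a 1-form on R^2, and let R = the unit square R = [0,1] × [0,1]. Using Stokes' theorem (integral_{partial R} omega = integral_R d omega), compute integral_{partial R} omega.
integral_(partial R) omega = -3/2

Stokes: integral_partial_R omega = integral_R d omega with d omega = (∂Q/∂x - ∂P/∂y) dx ∧ dy.
  ∂Q/∂x = -y
  ∂P/∂y = 1
  integrand = ∂Q/∂x - ∂P/∂y = -y - 1.
Integrating over R: integral_0^1 integral_0^1 (-y - 1) dx dy = -3/2.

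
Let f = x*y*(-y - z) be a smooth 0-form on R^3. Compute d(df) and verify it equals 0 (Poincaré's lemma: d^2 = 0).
d(df) = 0

Step 1: df = sum_i (∂f/∂x_i) dx_i = (y*(-y - z)) dx + (x*(-2*y - z)) dy + (-x*y) dz.
Step 2: Apply d again. Using the 1-form formula, the coefficient of dx ∧ dy in d(df) is ∂^2 f/∂x ∂y - ∂^2 f/∂y ∂x = (-2*y - z) - (-2*y - z) = 0 (equality of mixed partials for smooth f).
Similarly for dx ∧ dz and dy ∧ dz — all coefficients vanish. So d(df) = 0.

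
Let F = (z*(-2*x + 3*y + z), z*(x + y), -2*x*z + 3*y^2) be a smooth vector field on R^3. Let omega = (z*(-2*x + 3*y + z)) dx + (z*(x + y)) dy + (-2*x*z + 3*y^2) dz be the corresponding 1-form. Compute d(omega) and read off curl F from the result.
d(omega) = (-x + 5*y) dy ∧ dz + (-2*x + 3*y + 4*z) dz ∧ dx + (-2*z) dx ∧ dy; curl F = (-x + 5*y, -2*x + 3*y + 4*z, -2*z)

d omega = sum_{i<j} (∂f_j/∂x_i - ∂f_i/∂x_j) dx_i ∧ dx_j. Under the identification (dy ∧ dz, dz ∧ dx, dx ∧ dy) ↔ (e_x, e_y, e_z), the coefficients are exactly the components of curl F. Compute:
  ∂R/∂y - ∂Q/∂z = (6*y) - (x + y) = -x + 5*y
  ∂P/∂z - ∂R/∂x = (-2*x + 3*y + 2*z) - (-2*z) = -2*x + 3*y + 4*z
  ∂Q/∂x - ∂P/∂y = (z) - (3*z) = -2*z.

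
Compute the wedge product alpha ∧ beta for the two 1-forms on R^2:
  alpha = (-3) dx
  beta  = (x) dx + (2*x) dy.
alpha ∧ beta = (-6*x) dx ∧ dy

Distribute the wedge, using dx_i ∧ dx_j = -dx_j ∧ dx_i and dx_i ∧ dx_i = 0. For each pair (i, j) with i < j, the coefficient of dx_i ∧ dx_j in alpha ∧ beta is (alpha_i * beta_j - alpha_j * beta_i). Collecting: alpha ∧ beta = (-6*x) dx ∧ dy.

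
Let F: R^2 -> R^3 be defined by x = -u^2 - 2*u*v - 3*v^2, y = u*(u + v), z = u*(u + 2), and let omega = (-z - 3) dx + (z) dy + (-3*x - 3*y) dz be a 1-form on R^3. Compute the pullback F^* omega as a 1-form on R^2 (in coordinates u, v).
F^* omega = (4*u^3 + 9*u^2*v + 8*u^2 + 18*u*v^2 + 12*u*v + 6*u + 18*v^2 + 6*v) du + (3*u^3 + 6*u^2*v + 6*u^2 + 12*u*v + 6*u + 18*v) dv

Using F^*(f dg) = (f ∘ F) d(g ∘ F), substitute each coordinate x_i by F_i(u, v) in f_i, and replace dx_i by d F_i = (∂F_i/∂u) du + (∂F_i/∂v) dv.
  For the x component: f_1(F) = -u^2 - 2*u - 3; d F_1 = (-2*u - 2*v) du + (-2*u - 6*v) dv
  For the y component: f_2(F) = u*(u + 2); d F_2 = (2*u + v) du + (u) dv
  For the z component: f_3(F) = 3*v*(u + 3*v); d F_3 = (2*u + 2) du + (0) dv
Combining and collecting du, dv coefficients:
  coeff of du: 4*u^3 + 9*u^2*v + 8*u^2 + 18*u*v^2 + 12*u*v + 6*u + 18*v^2 + 6*v
  coeff of dv: 3*u^3 + 6*u^2*v + 6*u^2 + 12*u*v + 6*u + 18*v
F^* omega = (4*u^3 + 9*u^2*v + 8*u^2 + 18*u*v^2 + 12*u*v + 6*u + 18*v^2 + 6*v) du + (3*u^3 + 6*u^2*v + 6*u^2 + 12*u*v + 6*u + 18*v) dv.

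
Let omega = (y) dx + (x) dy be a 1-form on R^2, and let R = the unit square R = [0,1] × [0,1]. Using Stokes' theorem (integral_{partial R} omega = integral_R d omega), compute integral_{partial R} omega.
integral_(partial R) omega = 0

Stokes: integral_partial_R omega = integral_R d omega with d omega = (∂Q/∂x - ∂P/∂y) dx ∧ dy.
  ∂Q/∂x = 1
  ∂P/∂y = 1
  integrand = ∂Q/∂x - ∂P/∂y = 0.
Integrating over R: integral_0^1 integral_0^1 (0) dx dy = 0.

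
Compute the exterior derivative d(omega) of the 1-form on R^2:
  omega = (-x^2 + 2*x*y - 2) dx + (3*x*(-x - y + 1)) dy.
d(omega) = (-8*x - 3*y + 3) dx ∧ dy

For a 1-form omega = sum_i f_i dx_i, the exterior derivative is
  d(omega) = sum_{i < j} (∂f_j/∂x_i - ∂f_i/∂x_j) dx_i ∧ dx_j.
  coefficient of dx ∧ dy: ∂f_2/∂x - ∂f_1/∂y = ∂(3*x*(-x - y + 1))/∂x - ∂(-x^2 + 2*x*y - 2)/∂y = -8*x - 3*y + 3
Assembling: d(omega) = (-8*x - 3*y + 3) dx ∧ dy.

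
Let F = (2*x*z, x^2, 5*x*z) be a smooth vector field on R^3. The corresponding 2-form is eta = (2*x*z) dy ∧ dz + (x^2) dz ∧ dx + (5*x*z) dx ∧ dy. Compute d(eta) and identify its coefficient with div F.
d(eta) = (5*x + 2*z) dx ∧ dy ∧ dz; div F = 5*x + 2*z

For a 2-form in R^3 of the form above, applying d gives a 3-form with coefficient ∂P/∂x + ∂Q/∂y + ∂R/∂z:
  ∂P/∂x = 2*z
  ∂Q/∂y = 0
  ∂R/∂z = 5*x
Sum = 5*x + 2*z, which is exactly div F.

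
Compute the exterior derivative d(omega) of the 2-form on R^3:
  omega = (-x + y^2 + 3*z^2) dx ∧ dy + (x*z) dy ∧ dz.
d(omega) = (7*z) dx ∧ dy ∧ dz

For a 2-form omega = sum_{i<j} g_{ij} dx_i ∧ dx_j, the exterior derivative is
  d(omega) = sum_{i<j} d(g_{ij}) ∧ dx_i ∧ dx_j = sum_{i<j, k} (∂g_{ij}/∂x_k) dx_k ∧ dx_i ∧ dx_j.
Expand each term, using dx_k ∧ dx_i ∧ dx_j = sgn(permutation) dx_{(a)} ∧ dx_{(b)} ∧ dx_{(c)} with (a < b < c) sorted:
  d(-x + y^2 + 3*z^2) includes (∂/∂z)(-x + y^2 + 3*z^2) dz = (6*z) dz, which multiplied by dx ∧ dy gives (6*z) dx ∧ dy ∧ dz
  d(x*z) includes (∂/∂x)(x*z) dx = (z) dx, which multiplied by dy ∧ dz gives (z) dx ∧ dy ∧ dz
Collecting like 3-forms: d(omega) = (7*z) dx ∧ dy ∧ dz.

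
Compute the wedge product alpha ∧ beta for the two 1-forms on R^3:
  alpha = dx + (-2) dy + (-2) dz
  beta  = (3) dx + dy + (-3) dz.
alpha ∧ beta = (7) dx ∧ dy + (3) dx ∧ dz + (8) dy ∧ dz

Distribute the wedge, using dx_i ∧ dx_j = -dx_j ∧ dx_i and dx_i ∧ dx_i = 0. For each pair (i, j) with i < j, the coefficient of dx_i ∧ dx_j in alpha ∧ beta is (alpha_i * beta_j - alpha_j * beta_i). Collecting: alpha ∧ beta = (7) dx ∧ dy + (3) dx ∧ dz + (8) dy ∧ dz.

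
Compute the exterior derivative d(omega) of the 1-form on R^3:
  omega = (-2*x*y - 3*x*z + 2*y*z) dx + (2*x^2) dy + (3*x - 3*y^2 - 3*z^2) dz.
d(omega) = (6*x - 2*z) dx ∧ dy + (3*x - 2*y + 3) dx ∧ dz + (-6*y) dy ∧ dz

For a 1-form omega = sum_i f_i dx_i, the exterior derivative is
  d(omega) = sum_{i < j} (∂f_j/∂x_i - ∂f_i/∂x_j) dx_i ∧ dx_j.
  coefficient of dx ∧ dy: ∂f_2/∂x - ∂f_1/∂y = ∂(2*x^2)/∂x - ∂(-2*x*y - 3*x*z + 2*y*z)/∂y = 6*x - 2*z
  coefficient of dx ∧ dz: ∂f_3/∂x - ∂f_1/∂z = ∂(3*x - 3*y^2 - 3*z^2)/∂x - ∂(-2*x*y - 3*x*z + 2*y*z)/∂z = 3*x - 2*y + 3
  coefficient of dy ∧ dz: ∂f_3/∂y - ∂f_2/∂z = ∂(3*x - 3*y^2 - 3*z^2)/∂y - ∂(2*x^2)/∂z = -6*y
Assembling: d(omega) = (6*x - 2*z) dx ∧ dy + (3*x - 2*y + 3) dx ∧ dz + (-6*y) dy ∧ dz.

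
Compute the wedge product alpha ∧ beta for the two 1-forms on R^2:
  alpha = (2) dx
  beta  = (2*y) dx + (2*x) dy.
alpha ∧ beta = (4*x) dx ∧ dy

Distribute the wedge, using dx_i ∧ dx_j = -dx_j ∧ dx_i and dx_i ∧ dx_i = 0. For each pair (i, j) with i < j, the coefficient of dx_i ∧ dx_j in alpha ∧ beta is (alpha_i * beta_j - alpha_j * beta_i). Collecting: alpha ∧ beta = (4*x) dx ∧ dy.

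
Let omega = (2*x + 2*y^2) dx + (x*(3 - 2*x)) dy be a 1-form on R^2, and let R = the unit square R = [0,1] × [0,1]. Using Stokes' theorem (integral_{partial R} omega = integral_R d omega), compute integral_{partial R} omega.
integral_(partial R) omega = -1

Stokes: integral_partial_R omega = integral_R d omega with d omega = (∂Q/∂x - ∂P/∂y) dx ∧ dy.
  ∂Q/∂x = 3 - 4*x
  ∂P/∂y = 4*y
  integrand = ∂Q/∂x - ∂P/∂y = -4*x - 4*y + 3.
Integrating over R: integral_0^1 integral_0^1 (-4*x - 4*y + 3) dx dy = -1.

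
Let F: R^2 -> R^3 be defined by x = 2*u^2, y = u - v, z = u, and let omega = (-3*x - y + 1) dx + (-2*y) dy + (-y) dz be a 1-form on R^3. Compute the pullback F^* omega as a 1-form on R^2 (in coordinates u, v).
F^* omega = (-24*u^3 - 4*u^2 + 4*u*v + u + 3*v) du + (2*u - 2*v) dv

Using F^*(f dg) = (f ∘ F) d(g ∘ F), substitute each coordinate x_i by F_i(u, v) in f_i, and replace dx_i by d F_i = (∂F_i/∂u) du + (∂F_i/∂v) dv.
  For the x component: f_1(F) = -6*u^2 - u + v + 1; d F_1 = (4*u) du + (0) dv
  For the y component: f_2(F) = -2*u + 2*v; d F_2 = (1) du + (-1) dv
  For the z component: f_3(F) = -u + v; d F_3 = (1) du + (0) dv
Combining and collecting du, dv coefficients:
  coeff of du: -24*u^3 - 4*u^2 + 4*u*v + u + 3*v
  coeff of dv: 2*u - 2*v
F^* omega = (-24*u^3 - 4*u^2 + 4*u*v + u + 3*v) du + (2*u - 2*v) dv.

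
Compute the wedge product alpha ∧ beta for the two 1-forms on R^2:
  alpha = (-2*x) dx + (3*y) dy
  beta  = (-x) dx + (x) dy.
alpha ∧ beta = (x*(-2*x + 3*y)) dx ∧ dy

Distribute the wedge, using dx_i ∧ dx_j = -dx_j ∧ dx_i and dx_i ∧ dx_i = 0. For each pair (i, j) with i < j, the coefficient of dx_i ∧ dx_j in alpha ∧ beta is (alpha_i * beta_j - alpha_j * beta_i). Collecting: alpha ∧ beta = (x*(-2*x + 3*y)) dx ∧ dy.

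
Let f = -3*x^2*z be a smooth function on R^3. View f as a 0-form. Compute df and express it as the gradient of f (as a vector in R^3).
df = (-6*x*z) dx + (0) dy + (-3*x^2) dz; grad f = (-6*x*z, 0, -3*x^2)

For a 0-form f, d f = (∂f/∂x) dx + (∂f/∂y) dy + (∂f/∂z) dz. The components of the vector representation are exactly the entries of grad f in Cartesian coordinates:
  ∂f/∂x = -6*x*z
  ∂f/∂y = 0
  ∂f/∂z = -3*x^2.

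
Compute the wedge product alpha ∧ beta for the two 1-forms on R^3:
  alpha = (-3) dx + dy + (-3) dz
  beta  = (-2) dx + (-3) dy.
alpha ∧ beta = (11) dx ∧ dy + (-6) dx ∧ dz + (-9) dy ∧ dz

Distribute the wedge, using dx_i ∧ dx_j = -dx_j ∧ dx_i and dx_i ∧ dx_i = 0. For each pair (i, j) with i < j, the coefficient of dx_i ∧ dx_j in alpha ∧ beta is (alpha_i * beta_j - alpha_j * beta_i). Collecting: alpha ∧ beta = (11) dx ∧ dy + (-6) dx ∧ dz + (-9) dy ∧ dz.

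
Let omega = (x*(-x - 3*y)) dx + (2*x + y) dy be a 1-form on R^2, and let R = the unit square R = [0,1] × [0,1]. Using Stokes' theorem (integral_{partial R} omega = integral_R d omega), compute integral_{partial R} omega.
integral_(partial R) omega = 7/2

Stokes: integral_partial_R omega = integral_R d omega with d omega = (∂Q/∂x - ∂P/∂y) dx ∧ dy.
  ∂Q/∂x = 2
  ∂P/∂y = -3*x
  integrand = ∂Q/∂x - ∂P/∂y = 3*x + 2.
Integrating over R: integral_0^1 integral_0^1 (3*x + 2) dx dy = 7/2.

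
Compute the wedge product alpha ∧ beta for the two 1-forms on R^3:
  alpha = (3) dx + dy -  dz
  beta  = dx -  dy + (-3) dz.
alpha ∧ beta = (-4) dx ∧ dy + (-8) dx ∧ dz + (-4) dy ∧ dz

Distribute the wedge, using dx_i ∧ dx_j = -dx_j ∧ dx_i and dx_i ∧ dx_i = 0. For each pair (i, j) with i < j, the coefficient of dx_i ∧ dx_j in alpha ∧ beta is (alpha_i * beta_j - alpha_j * beta_i). Collecting: alpha ∧ beta = (-4) dx ∧ dy + (-8) dx ∧ dz + (-4) dy ∧ dz.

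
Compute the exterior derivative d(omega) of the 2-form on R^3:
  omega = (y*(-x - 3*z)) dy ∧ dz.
d(omega) = (-y) dx ∧ dy ∧ dz

For a 2-form omega = sum_{i<j} g_{ij} dx_i ∧ dx_j, the exterior derivative is
  d(omega) = sum_{i<j} d(g_{ij}) ∧ dx_i ∧ dx_j = sum_{i<j, k} (∂g_{ij}/∂x_k) dx_k ∧ dx_i ∧ dx_j.
Expand each term, using dx_k ∧ dx_i ∧ dx_j = sgn(permutation) dx_{(a)} ∧ dx_{(b)} ∧ dx_{(c)} with (a < b < c) sorted:
  d(y*(-x - 3*z)) includes (∂/∂x)(y*(-x - 3*z)) dx = (-y) dx, which multiplied by dy ∧ dz gives (-y) dx ∧ dy ∧ dz
Collecting like 3-forms: d(omega) = (-y) dx ∧ dy ∧ dz.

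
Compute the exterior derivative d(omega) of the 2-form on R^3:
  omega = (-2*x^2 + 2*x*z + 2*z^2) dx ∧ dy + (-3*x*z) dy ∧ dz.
d(omega) = (2*x + z) dx ∧ dy ∧ dz

For a 2-form omega = sum_{i<j} g_{ij} dx_i ∧ dx_j, the exterior derivative is
  d(omega) = sum_{i<j} d(g_{ij}) ∧ dx_i ∧ dx_j = sum_{i<j, k} (∂g_{ij}/∂x_k) dx_k ∧ dx_i ∧ dx_j.
Expand each term, using dx_k ∧ dx_i ∧ dx_j = sgn(permutation) dx_{(a)} ∧ dx_{(b)} ∧ dx_{(c)} with (a < b < c) sorted:
  d(-2*x^2 + 2*x*z + 2*z^2) includes (∂/∂z)(-2*x^2 + 2*x*z + 2*z^2) dz = (2*x + 4*z) dz, which multiplied by dx ∧ dy gives (2*x + 4*z) dx ∧ dy ∧ dz
  d(-3*x*z) includes (∂/∂x)(-3*x*z) dx = (-3*z) dx, which multiplied by dy ∧ dz gives (-3*z) dx ∧ dy ∧ dz
Collecting like 3-forms: d(omega) = (2*x + z) dx ∧ dy ∧ dz.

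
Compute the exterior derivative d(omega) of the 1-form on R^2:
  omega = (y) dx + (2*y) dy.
d(omega) = (-1) dx ∧ dy

For a 1-form omega = sum_i f_i dx_i, the exterior derivative is
  d(omega) = sum_{i < j} (∂f_j/∂x_i - ∂f_i/∂x_j) dx_i ∧ dx_j.
  coefficient of dx ∧ dy: ∂f_2/∂x - ∂f_1/∂y = ∂(2*y)/∂x - ∂(y)/∂y = -1
Assembling: d(omega) = (-1) dx ∧ dy.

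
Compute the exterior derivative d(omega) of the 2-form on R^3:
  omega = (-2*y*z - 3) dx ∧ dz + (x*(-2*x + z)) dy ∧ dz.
d(omega) = (-4*x + 3*z) dx ∧ dy ∧ dz

For a 2-form omega = sum_{i<j} g_{ij} dx_i ∧ dx_j, the exterior derivative is
  d(omega) = sum_{i<j} d(g_{ij}) ∧ dx_i ∧ dx_j = sum_{i<j, k} (∂g_{ij}/∂x_k) dx_k ∧ dx_i ∧ dx_j.
Expand each term, using dx_k ∧ dx_i ∧ dx_j = sgn(permutation) dx_{(a)} ∧ dx_{(b)} ∧ dx_{(c)} with (a < b < c) sorted:
  d(-2*y*z - 3) includes (∂/∂y)(-2*y*z - 3) dy = (-2*z) dy, which multiplied by dx ∧ dz gives (2*z) dx ∧ dy ∧ dz
  d(x*(-2*x + z)) includes (∂/∂x)(x*(-2*x + z)) dx = (-4*x + z) dx, which multiplied by dy ∧ dz gives (-4*x + z) dx ∧ dy ∧ dz
Collecting like 3-forms: d(omega) = (-4*x + 3*z) dx ∧ dy ∧ dz.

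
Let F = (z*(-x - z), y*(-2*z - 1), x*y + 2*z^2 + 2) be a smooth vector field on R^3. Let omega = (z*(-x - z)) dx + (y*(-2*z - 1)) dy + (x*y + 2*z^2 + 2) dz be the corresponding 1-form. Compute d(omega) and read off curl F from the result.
d(omega) = (x + 2*y) dy ∧ dz + (-x - y - 2*z) dz ∧ dx + (0) dx ∧ dy; curl F = (x + 2*y, -x - y - 2*z, 0)

d omega = sum_{i<j} (∂f_j/∂x_i - ∂f_i/∂x_j) dx_i ∧ dx_j. Under the identification (dy ∧ dz, dz ∧ dx, dx ∧ dy) ↔ (e_x, e_y, e_z), the coefficients are exactly the components of curl F. Compute:
  ∂R/∂y - ∂Q/∂z = (x) - (-2*y) = x + 2*y
  ∂P/∂z - ∂R/∂x = (-x - 2*z) - (y) = -x - y - 2*z
  ∂Q/∂x - ∂P/∂y = (0) - (0) = 0.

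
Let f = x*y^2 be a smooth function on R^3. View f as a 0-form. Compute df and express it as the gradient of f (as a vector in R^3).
df = (y^2) dx + (2*x*y) dy + (0) dz; grad f = (y^2, 2*x*y, 0)

For a 0-form f, d f = (∂f/∂x) dx + (∂f/∂y) dy + (∂f/∂z) dz. The components of the vector representation are exactly the entries of grad f in Cartesian coordinates:
  ∂f/∂x = y^2
  ∂f/∂y = 2*x*y
  ∂f/∂z = 0.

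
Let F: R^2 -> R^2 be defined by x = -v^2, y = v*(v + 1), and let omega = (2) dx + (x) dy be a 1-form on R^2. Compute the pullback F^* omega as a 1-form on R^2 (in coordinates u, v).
F^* omega = (v*(-2*v^2 - v - 4)) dv

Using F^*(f dg) = (f ∘ F) d(g ∘ F), substitute each coordinate x_i by F_i(u, v) in f_i, and replace dx_i by d F_i = (∂F_i/∂u) du + (∂F_i/∂v) dv.
  For the x component: f_1(F) = 2; d F_1 = (0) du + (-2*v) dv
  For the y component: f_2(F) = -v^2; d F_2 = (0) du + (2*v + 1) dv
Combining and collecting du, dv coefficients:
  coeff of du: 0
  coeff of dv: v*(-2*v^2 - v - 4)
F^* omega = (v*(-2*v^2 - v - 4)) dv.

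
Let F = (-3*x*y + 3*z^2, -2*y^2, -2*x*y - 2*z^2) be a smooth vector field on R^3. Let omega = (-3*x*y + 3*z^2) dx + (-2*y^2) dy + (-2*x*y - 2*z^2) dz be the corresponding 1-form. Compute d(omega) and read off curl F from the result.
d(omega) = (-2*x) dy ∧ dz + (2*y + 6*z) dz ∧ dx + (3*x) dx ∧ dy; curl F = (-2*x, 2*y + 6*z, 3*x)

d omega = sum_{i<j} (∂f_j/∂x_i - ∂f_i/∂x_j) dx_i ∧ dx_j. Under the identification (dy ∧ dz, dz ∧ dx, dx ∧ dy) ↔ (e_x, e_y, e_z), the coefficients are exactly the components of curl F. Compute:
  ∂R/∂y - ∂Q/∂z = (-2*x) - (0) = -2*x
  ∂P/∂z - ∂R/∂x = (6*z) - (-2*y) = 2*y + 6*z
  ∂Q/∂x - ∂P/∂y = (0) - (-3*x) = 3*x.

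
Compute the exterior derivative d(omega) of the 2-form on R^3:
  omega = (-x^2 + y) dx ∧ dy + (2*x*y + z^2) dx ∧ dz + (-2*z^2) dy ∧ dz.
d(omega) = (-2*x) dx ∧ dy ∧ dz

For a 2-form omega = sum_{i<j} g_{ij} dx_i ∧ dx_j, the exterior derivative is
  d(omega) = sum_{i<j} d(g_{ij}) ∧ dx_i ∧ dx_j = sum_{i<j, k} (∂g_{ij}/∂x_k) dx_k ∧ dx_i ∧ dx_j.
Expand each term, using dx_k ∧ dx_i ∧ dx_j = sgn(permutation) dx_{(a)} ∧ dx_{(b)} ∧ dx_{(c)} with (a < b < c) sorted:
  d(2*x*y + z^2) includes (∂/∂y)(2*x*y + z^2) dy = (2*x) dy, which multiplied by dx ∧ dz gives (-2*x) dx ∧ dy ∧ dz
Collecting like 3-forms: d(omega) = (-2*x) dx ∧ dy ∧ dz.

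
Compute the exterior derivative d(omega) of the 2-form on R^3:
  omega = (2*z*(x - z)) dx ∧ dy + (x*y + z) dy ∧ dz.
d(omega) = (2*x + y - 4*z) dx ∧ dy ∧ dz

For a 2-form omega = sum_{i<j} g_{ij} dx_i ∧ dx_j, the exterior derivative is
  d(omega) = sum_{i<j} d(g_{ij}) ∧ dx_i ∧ dx_j = sum_{i<j, k} (∂g_{ij}/∂x_k) dx_k ∧ dx_i ∧ dx_j.
Expand each term, using dx_k ∧ dx_i ∧ dx_j = sgn(permutation) dx_{(a)} ∧ dx_{(b)} ∧ dx_{(c)} with (a < b < c) sorted:
  d(2*z*(x - z)) includes (∂/∂z)(2*z*(x - z)) dz = (2*x - 4*z) dz, which multiplied by dx ∧ dy gives (2*x - 4*z) dx ∧ dy ∧ dz
  d(x*y + z) includes (∂/∂x)(x*y + z) dx = (y) dx, which multiplied by dy ∧ dz gives (y) dx ∧ dy ∧ dz
Collecting like 3-forms: d(omega) = (2*x + y - 4*z) dx ∧ dy ∧ dz.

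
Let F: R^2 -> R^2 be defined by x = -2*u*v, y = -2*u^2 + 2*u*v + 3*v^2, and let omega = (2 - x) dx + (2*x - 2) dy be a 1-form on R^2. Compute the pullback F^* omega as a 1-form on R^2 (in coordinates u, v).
F^* omega = (16*u^2*v - 12*u*v^2 + 8*u - 8*v) du + (-12*u^2*v - 24*u*v^2 - 8*u - 12*v) dv

Using F^*(f dg) = (f ∘ F) d(g ∘ F), substitute each coordinate x_i by F_i(u, v) in f_i, and replace dx_i by d F_i = (∂F_i/∂u) du + (∂F_i/∂v) dv.
  For the x component: f_1(F) = 2*u*v + 2; d F_1 = (-2*v) du + (-2*u) dv
  For the y component: f_2(F) = -4*u*v - 2; d F_2 = (-4*u + 2*v) du + (2*u + 6*v) dv
Combining and collecting du, dv coefficients:
  coeff of du: 16*u^2*v - 12*u*v^2 + 8*u - 8*v
  coeff of dv: -12*u^2*v - 24*u*v^2 - 8*u - 12*v
F^* omega = (16*u^2*v - 12*u*v^2 + 8*u - 8*v) du + (-12*u^2*v - 24*u*v^2 - 8*u - 12*v) dv.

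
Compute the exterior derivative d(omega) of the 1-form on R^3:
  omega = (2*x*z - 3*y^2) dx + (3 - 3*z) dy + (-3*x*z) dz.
d(omega) = (6*y) dx ∧ dy + (-2*x - 3*z) dx ∧ dz + (3) dy ∧ dz

For a 1-form omega = sum_i f_i dx_i, the exterior derivative is
  d(omega) = sum_{i < j} (∂f_j/∂x_i - ∂f_i/∂x_j) dx_i ∧ dx_j.
  coefficient of dx ∧ dy: ∂f_2/∂x - ∂f_1/∂y = ∂(3 - 3*z)/∂x - ∂(2*x*z - 3*y^2)/∂y = 6*y
  coefficient of dx ∧ dz: ∂f_3/∂x - ∂f_1/∂z = ∂(-3*x*z)/∂x - ∂(2*x*z - 3*y^2)/∂z = -2*x - 3*z
  coefficient of dy ∧ dz: ∂f_3/∂y - ∂f_2/∂z = ∂(-3*x*z)/∂y - ∂(3 - 3*z)/∂z = 3
Assembling: d(omega) = (6*y) dx ∧ dy + (-2*x - 3*z) dx ∧ dz + (3) dy ∧ dz.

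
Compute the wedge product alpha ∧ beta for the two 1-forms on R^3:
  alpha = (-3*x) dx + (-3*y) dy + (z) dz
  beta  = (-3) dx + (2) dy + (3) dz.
alpha ∧ beta = (-6*x - 9*y) dx ∧ dy + (-9*x + 3*z) dx ∧ dz + (-9*y - 2*z) dy ∧ dz

Distribute the wedge, using dx_i ∧ dx_j = -dx_j ∧ dx_i and dx_i ∧ dx_i = 0. For each pair (i, j) with i < j, the coefficient of dx_i ∧ dx_j in alpha ∧ beta is (alpha_i * beta_j - alpha_j * beta_i). Collecting: alpha ∧ beta = (-6*x - 9*y) dx ∧ dy + (-9*x + 3*z) dx ∧ dz + (-9*y - 2*z) dy ∧ dz.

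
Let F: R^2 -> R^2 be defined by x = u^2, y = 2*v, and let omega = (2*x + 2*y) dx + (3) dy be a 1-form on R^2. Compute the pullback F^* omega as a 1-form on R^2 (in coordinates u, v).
F^* omega = (4*u*(u^2 + 2*v)) du + (6) dv

Using F^*(f dg) = (f ∘ F) d(g ∘ F), substitute each coordinate x_i by F_i(u, v) in f_i, and replace dx_i by d F_i = (∂F_i/∂u) du + (∂F_i/∂v) dv.
  For the x component: f_1(F) = 2*u^2 + 4*v; d F_1 = (2*u) du + (0) dv
  For the y component: f_2(F) = 3; d F_2 = (0) du + (2) dv
Combining and collecting du, dv coefficients:
  coeff of du: 4*u*(u^2 + 2*v)
  coeff of dv: 6
F^* omega = (4*u*(u^2 + 2*v)) du + (6) dv.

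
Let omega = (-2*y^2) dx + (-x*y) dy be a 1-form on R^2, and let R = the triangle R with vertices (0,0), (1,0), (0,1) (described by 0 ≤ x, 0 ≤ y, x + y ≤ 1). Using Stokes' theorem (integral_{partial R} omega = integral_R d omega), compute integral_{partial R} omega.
integral_(partial R) omega = 1/2

Stokes: integral_partial_R omega = integral_R d omega with d omega = (∂Q/∂x - ∂P/∂y) dx ∧ dy.
  ∂Q/∂x = -y
  ∂P/∂y = -4*y
  integrand = ∂Q/∂x - ∂P/∂y = 3*y.
Integrating over R: integral_0^1 integral_0^{1-x} (3*y) dy dx = 1/2.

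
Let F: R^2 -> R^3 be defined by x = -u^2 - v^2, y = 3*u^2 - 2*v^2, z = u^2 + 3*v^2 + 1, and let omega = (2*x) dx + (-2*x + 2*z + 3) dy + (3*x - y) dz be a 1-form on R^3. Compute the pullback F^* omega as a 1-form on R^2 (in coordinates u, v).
F^* omega = (2*u*(8*u^2 + 25*v^2 + 15)) du + (2*v*(-24*u^2 - 17*v^2 - 10)) dv

Using F^*(f dg) = (f ∘ F) d(g ∘ F), substitute each coordinate x_i by F_i(u, v) in f_i, and replace dx_i by d F_i = (∂F_i/∂u) du + (∂F_i/∂v) dv.
  For the x component: f_1(F) = -2*u^2 - 2*v^2; d F_1 = (-2*u) du + (-2*v) dv
  For the y component: f_2(F) = 4*u^2 + 8*v^2 + 5; d F_2 = (6*u) du + (-4*v) dv
  For the z component: f_3(F) = -6*u^2 - v^2; d F_3 = (2*u) du + (6*v) dv
Combining and collecting du, dv coefficients:
  coeff of du: 2*u*(8*u^2 + 25*v^2 + 15)
  coeff of dv: 2*v*(-24*u^2 - 17*v^2 - 10)
F^* omega = (2*u*(8*u^2 + 25*v^2 + 15)) du + (2*v*(-24*u^2 - 17*v^2 - 10)) dv.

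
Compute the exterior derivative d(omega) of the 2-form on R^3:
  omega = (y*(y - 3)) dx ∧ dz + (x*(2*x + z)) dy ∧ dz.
d(omega) = (4*x - 2*y + z + 3) dx ∧ dy ∧ dz

For a 2-form omega = sum_{i<j} g_{ij} dx_i ∧ dx_j, the exterior derivative is
  d(omega) = sum_{i<j} d(g_{ij}) ∧ dx_i ∧ dx_j = sum_{i<j, k} (∂g_{ij}/∂x_k) dx_k ∧ dx_i ∧ dx_j.
Expand each term, using dx_k ∧ dx_i ∧ dx_j = sgn(permutation) dx_{(a)} ∧ dx_{(b)} ∧ dx_{(c)} with (a < b < c) sorted:
  d(y*(y - 3)) includes (∂/∂y)(y*(y - 3)) dy = (2*y - 3) dy, which multiplied by dx ∧ dz gives (3 - 2*y) dx ∧ dy ∧ dz
  d(x*(2*x + z)) includes (∂/∂x)(x*(2*x + z)) dx = (4*x + z) dx, which multiplied by dy ∧ dz gives (4*x + z) dx ∧ dy ∧ dz
Collecting like 3-forms: d(omega) = (4*x - 2*y + z + 3) dx ∧ dy ∧ dz.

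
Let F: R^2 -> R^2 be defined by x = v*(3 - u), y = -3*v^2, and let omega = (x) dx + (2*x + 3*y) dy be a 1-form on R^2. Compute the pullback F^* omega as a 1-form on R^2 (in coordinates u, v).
F^* omega = (v^2*(u - 3)) du + (v*(u^2 + 12*u*v - 6*u + 54*v^2 - 36*v + 9)) dv

Using F^*(f dg) = (f ∘ F) d(g ∘ F), substitute each coordinate x_i by F_i(u, v) in f_i, and replace dx_i by d F_i = (∂F_i/∂u) du + (∂F_i/∂v) dv.
  For the x component: f_1(F) = v*(3 - u); d F_1 = (-v) du + (3 - u) dv
  For the y component: f_2(F) = v*(-2*u - 9*v + 6); d F_2 = (0) du + (-6*v) dv
Combining and collecting du, dv coefficients:
  coeff of du: v^2*(u - 3)
  coeff of dv: v*(u^2 + 12*u*v - 6*u + 54*v^2 - 36*v + 9)
F^* omega = (v^2*(u - 3)) du + (v*(u^2 + 12*u*v - 6*u + 54*v^2 - 36*v + 9)) dv.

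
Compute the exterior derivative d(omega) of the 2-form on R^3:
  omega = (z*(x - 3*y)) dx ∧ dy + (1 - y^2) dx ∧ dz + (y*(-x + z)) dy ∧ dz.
d(omega) = (x - 2*y) dx ∧ dy ∧ dz

For a 2-form omega = sum_{i<j} g_{ij} dx_i ∧ dx_j, the exterior derivative is
  d(omega) = sum_{i<j} d(g_{ij}) ∧ dx_i ∧ dx_j = sum_{i<j, k} (∂g_{ij}/∂x_k) dx_k ∧ dx_i ∧ dx_j.
Expand each term, using dx_k ∧ dx_i ∧ dx_j = sgn(permutation) dx_{(a)} ∧ dx_{(b)} ∧ dx_{(c)} with (a < b < c) sorted:
  d(z*(x - 3*y)) includes (∂/∂z)(z*(x - 3*y)) dz = (x - 3*y) dz, which multiplied by dx ∧ dy gives (x - 3*y) dx ∧ dy ∧ dz
  d(1 - y^2) includes (∂/∂y)(1 - y^2) dy = (-2*y) dy, which multiplied by dx ∧ dz gives (2*y) dx ∧ dy ∧ dz
  d(y*(-x + z)) includes (∂/∂x)(y*(-x + z)) dx = (-y) dx, which multiplied by dy ∧ dz gives (-y) dx ∧ dy ∧ dz
Collecting like 3-forms: d(omega) = (x - 2*y) dx ∧ dy ∧ dz.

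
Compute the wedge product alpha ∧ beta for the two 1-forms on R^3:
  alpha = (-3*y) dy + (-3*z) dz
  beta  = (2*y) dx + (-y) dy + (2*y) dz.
alpha ∧ beta = (6*y^2) dx ∧ dy + (-3*y*(2*y + z)) dy ∧ dz + (6*y*z) dx ∧ dz

Distribute the wedge, using dx_i ∧ dx_j = -dx_j ∧ dx_i and dx_i ∧ dx_i = 0. For each pair (i, j) with i < j, the coefficient of dx_i ∧ dx_j in alpha ∧ beta is (alpha_i * beta_j - alpha_j * beta_i). Collecting: alpha ∧ beta = (6*y^2) dx ∧ dy + (-3*y*(2*y + z)) dy ∧ dz + (6*y*z) dx ∧ dz.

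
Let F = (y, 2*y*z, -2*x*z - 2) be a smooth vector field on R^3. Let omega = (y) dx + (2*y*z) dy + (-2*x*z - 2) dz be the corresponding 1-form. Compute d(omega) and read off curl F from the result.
d(omega) = (-2*y) dy ∧ dz + (2*z) dz ∧ dx + (-1) dx ∧ dy; curl F = (-2*y, 2*z, -1)

d omega = sum_{i<j} (∂f_j/∂x_i - ∂f_i/∂x_j) dx_i ∧ dx_j. Under the identification (dy ∧ dz, dz ∧ dx, dx ∧ dy) ↔ (e_x, e_y, e_z), the coefficients are exactly the components of curl F. Compute:
  ∂R/∂y - ∂Q/∂z = (0) - (2*y) = -2*y
  ∂P/∂z - ∂R/∂x = (0) - (-2*z) = 2*z
  ∂Q/∂x - ∂P/∂y = (0) - (1) = -1.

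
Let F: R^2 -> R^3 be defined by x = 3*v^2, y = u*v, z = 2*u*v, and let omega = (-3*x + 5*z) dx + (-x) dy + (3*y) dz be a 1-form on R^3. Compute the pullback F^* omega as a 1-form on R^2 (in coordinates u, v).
F^* omega = (3*v^2*(2*u - v)) du + (3*v*(2*u^2 + 19*u*v - 18*v^2)) dv

Using F^*(f dg) = (f ∘ F) d(g ∘ F), substitute each coordinate x_i by F_i(u, v) in f_i, and replace dx_i by d F_i = (∂F_i/∂u) du + (∂F_i/∂v) dv.
  For the x component: f_1(F) = v*(10*u - 9*v); d F_1 = (0) du + (6*v) dv
  For the y component: f_2(F) = -3*v^2; d F_2 = (v) du + (u) dv
  For the z component: f_3(F) = 3*u*v; d F_3 = (2*v) du + (2*u) dv
Combining and collecting du, dv coefficients:
  coeff of du: 3*v^2*(2*u - v)
  coeff of dv: 3*v*(2*u^2 + 19*u*v - 18*v^2)
F^* omega = (3*v^2*(2*u - v)) du + (3*v*(2*u^2 + 19*u*v - 18*v^2)) dv.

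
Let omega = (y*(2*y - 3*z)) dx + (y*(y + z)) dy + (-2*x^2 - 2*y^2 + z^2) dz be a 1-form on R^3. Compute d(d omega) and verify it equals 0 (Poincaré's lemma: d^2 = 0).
d(d omega) = 0

Step 1: d omega = sum_{i<j} (∂f_j/∂x_i - ∂f_i/∂x_j) dx_i ∧ dx_j:
  coeff of dx ∧ dy: -4*y + 3*z
  coeff of dx ∧ dz: -4*x + 3*y
  coeff of dy ∧ dz: -5*y
Step 2: Apply d again to each 2-form coefficient. The only possible 3-form in R^3 is dx ∧ dy ∧ dz, with coefficient
  ∂(coeff of dy∧dz)/∂x - ∂(coeff of dx∧dz)/∂y + ∂(coeff of dx∧dy)/∂z
  = ∂/∂x (-5*y) - ∂/∂y (-4*x + 3*y) + ∂/∂z (-4*y + 3*z).
Each of these terms simplifies to sums of mixed partials that cancel in pairs. The result is 0 (by equality of mixed partials for smooth functions — Schwarz / Clairaut).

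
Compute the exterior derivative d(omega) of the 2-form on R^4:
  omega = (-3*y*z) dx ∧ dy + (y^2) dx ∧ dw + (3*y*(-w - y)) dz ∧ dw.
d(omega) = (-3*y) dx ∧ dy ∧ dz + (-2*y) dx ∧ dy ∧ dw + (-3*w - 6*y) dy ∧ dz ∧ dw

For a 2-form omega = sum_{i<j} g_{ij} dx_i ∧ dx_j, the exterior derivative is
  d(omega) = sum_{i<j} d(g_{ij}) ∧ dx_i ∧ dx_j = sum_{i<j, k} (∂g_{ij}/∂x_k) dx_k ∧ dx_i ∧ dx_j.
Expand each term, using dx_k ∧ dx_i ∧ dx_j = sgn(permutation) dx_{(a)} ∧ dx_{(b)} ∧ dx_{(c)} with (a < b < c) sorted:
  d(-3*y*z) includes (∂/∂z)(-3*y*z) dz = (-3*y) dz, which multiplied by dx ∧ dy gives (-3*y) dx ∧ dy ∧ dz
  d(y^2) includes (∂/∂y)(y^2) dy = (2*y) dy, which multiplied by dx ∧ dw gives (-2*y) dx ∧ dy ∧ dw
  d(3*y*(-w - y)) includes (∂/∂y)(3*y*(-w - y)) dy = (-3*w - 6*y) dy, which multiplied by dz ∧ dw gives (-3*w - 6*y) dy ∧ dz ∧ dw
Collecting like 3-forms: d(omega) = (-3*y) dx ∧ dy ∧ dz + (-2*y) dx ∧ dy ∧ dw + (-3*w - 6*y) dy ∧ dz ∧ dw.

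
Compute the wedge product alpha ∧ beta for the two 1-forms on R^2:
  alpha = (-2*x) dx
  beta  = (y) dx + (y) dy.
alpha ∧ beta = (-2*x*y) dx ∧ dy

Distribute the wedge, using dx_i ∧ dx_j = -dx_j ∧ dx_i and dx_i ∧ dx_i = 0. For each pair (i, j) with i < j, the coefficient of dx_i ∧ dx_j in alpha ∧ beta is (alpha_i * beta_j - alpha_j * beta_i). Collecting: alpha ∧ beta = (-2*x*y) dx ∧ dy.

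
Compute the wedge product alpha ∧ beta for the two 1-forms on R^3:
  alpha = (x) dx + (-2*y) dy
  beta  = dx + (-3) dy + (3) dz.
alpha ∧ beta = (-3*x + 2*y) dx ∧ dy + (3*x) dx ∧ dz + (-6*y) dy ∧ dz

Distribute the wedge, using dx_i ∧ dx_j = -dx_j ∧ dx_i and dx_i ∧ dx_i = 0. For each pair (i, j) with i < j, the coefficient of dx_i ∧ dx_j in alpha ∧ beta is (alpha_i * beta_j - alpha_j * beta_i). Collecting: alpha ∧ beta = (-3*x + 2*y) dx ∧ dy + (3*x) dx ∧ dz + (-6*y) dy ∧ dz.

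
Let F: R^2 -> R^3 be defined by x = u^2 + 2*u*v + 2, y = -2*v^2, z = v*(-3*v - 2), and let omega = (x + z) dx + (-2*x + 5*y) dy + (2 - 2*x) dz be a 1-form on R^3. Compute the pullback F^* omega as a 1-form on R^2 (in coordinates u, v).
F^* omega = (2*u^3 + 6*u^2*v - 2*u*v^2 - 4*u*v + 4*u - 6*v^3 - 4*v^2 + 4*v) du + (2*u^3 + 24*u^2*v + 4*u^2 + 34*u*v^2 + 4*u*v + 4*u + 40*v^3 + 28*v + 4) dv

Using F^*(f dg) = (f ∘ F) d(g ∘ F), substitute each coordinate x_i by F_i(u, v) in f_i, and replace dx_i by d F_i = (∂F_i/∂u) du + (∂F_i/∂v) dv.
  For the x component: f_1(F) = u^2 + 2*u*v - 3*v^2 - 2*v + 2; d F_1 = (2*u + 2*v) du + (2*u) dv
  For the y component: f_2(F) = -2*u^2 - 4*u*v - 10*v^2 - 4; d F_2 = (0) du + (-4*v) dv
  For the z component: f_3(F) = -2*u^2 - 4*u*v - 2; d F_3 = (0) du + (-6*v - 2) dv
Combining and collecting du, dv coefficients:
  coeff of du: 2*u^3 + 6*u^2*v - 2*u*v^2 - 4*u*v + 4*u - 6*v^3 - 4*v^2 + 4*v
  coeff of dv: 2*u^3 + 24*u^2*v + 4*u^2 + 34*u*v^2 + 4*u*v + 4*u + 40*v^3 + 28*v + 4
F^* omega = (2*u^3 + 6*u^2*v - 2*u*v^2 - 4*u*v + 4*u - 6*v^3 - 4*v^2 + 4*v) du + (2*u^3 + 24*u^2*v + 4*u^2 + 34*u*v^2 + 4*u*v + 4*u + 40*v^3 + 28*v + 4) dv.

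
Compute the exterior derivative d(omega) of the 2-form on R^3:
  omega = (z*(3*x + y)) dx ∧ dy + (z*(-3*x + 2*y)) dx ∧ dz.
d(omega) = (3*x + y - 2*z) dx ∧ dy ∧ dz

For a 2-form omega = sum_{i<j} g_{ij} dx_i ∧ dx_j, the exterior derivative is
  d(omega) = sum_{i<j} d(g_{ij}) ∧ dx_i ∧ dx_j = sum_{i<j, k} (∂g_{ij}/∂x_k) dx_k ∧ dx_i ∧ dx_j.
Expand each term, using dx_k ∧ dx_i ∧ dx_j = sgn(permutation) dx_{(a)} ∧ dx_{(b)} ∧ dx_{(c)} with (a < b < c) sorted:
  d(z*(3*x + y)) includes (∂/∂z)(z*(3*x + y)) dz = (3*x + y) dz, which multiplied by dx ∧ dy gives (3*x + y) dx ∧ dy ∧ dz
  d(z*(-3*x + 2*y)) includes (∂/∂y)(z*(-3*x + 2*y)) dy = (2*z) dy, which multiplied by dx ∧ dz gives (-2*z) dx ∧ dy ∧ dz
Collecting like 3-forms: d(omega) = (3*x + y - 2*z) dx ∧ dy ∧ dz.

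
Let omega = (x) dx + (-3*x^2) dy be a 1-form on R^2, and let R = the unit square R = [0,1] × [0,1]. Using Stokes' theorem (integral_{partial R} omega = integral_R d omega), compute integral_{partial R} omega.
integral_(partial R) omega = -3

Stokes: integral_partial_R omega = integral_R d omega with d omega = (∂Q/∂x - ∂P/∂y) dx ∧ dy.
  ∂Q/∂x = -6*x
  ∂P/∂y = 0
  integrand = ∂Q/∂x - ∂P/∂y = -6*x.
Integrating over R: integral_0^1 integral_0^1 (-6*x) dx dy = -3.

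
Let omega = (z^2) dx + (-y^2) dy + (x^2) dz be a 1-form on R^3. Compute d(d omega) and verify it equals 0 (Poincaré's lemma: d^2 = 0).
d(d omega) = 0

Step 1: d omega = sum_{i<j} (∂f_j/∂x_i - ∂f_i/∂x_j) dx_i ∧ dx_j:
  coeff of dx ∧ dy: 0
  coeff of dx ∧ dz: 2*x - 2*z
  coeff of dy ∧ dz: 0
Step 2: Apply d again to each 2-form coefficient. The only possible 3-form in R^3 is dx ∧ dy ∧ dz, with coefficient
  ∂(coeff of dy∧dz)/∂x - ∂(coeff of dx∧dz)/∂y + ∂(coeff of dx∧dy)/∂z
  = ∂/∂x (0) - ∂/∂y (2*x - 2*z) + ∂/∂z (0).
Each of these terms simplifies to sums of mixed partials that cancel in pairs. The result is 0 (by equality of mixed partials for smooth functions — Schwarz / Clairaut).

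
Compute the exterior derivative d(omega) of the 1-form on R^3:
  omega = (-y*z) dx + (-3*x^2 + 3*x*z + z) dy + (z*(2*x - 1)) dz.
d(omega) = (-6*x + 4*z) dx ∧ dy + (y + 2*z) dx ∧ dz + (-3*x - 1) dy ∧ dz

For a 1-form omega = sum_i f_i dx_i, the exterior derivative is
  d(omega) = sum_{i < j} (∂f_j/∂x_i - ∂f_i/∂x_j) dx_i ∧ dx_j.
  coefficient of dx ∧ dy: ∂f_2/∂x - ∂f_1/∂y = ∂(-3*x^2 + 3*x*z + z)/∂x - ∂(-y*z)/∂y = -6*x + 4*z
  coefficient of dx ∧ dz: ∂f_3/∂x - ∂f_1/∂z = ∂(z*(2*x - 1))/∂x - ∂(-y*z)/∂z = y + 2*z
  coefficient of dy ∧ dz: ∂f_3/∂y - ∂f_2/∂z = ∂(z*(2*x - 1))/∂y - ∂(-3*x^2 + 3*x*z + z)/∂z = -3*x - 1
Assembling: d(omega) = (-6*x + 4*z) dx ∧ dy + (y + 2*z) dx ∧ dz + (-3*x - 1) dy ∧ dz.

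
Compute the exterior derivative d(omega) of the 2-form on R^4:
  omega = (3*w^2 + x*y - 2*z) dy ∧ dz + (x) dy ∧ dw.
d(omega) = (y) dx ∧ dy ∧ dz + (6*w) dy ∧ dz ∧ dw + (1) dx ∧ dy ∧ dw

For a 2-form omega = sum_{i<j} g_{ij} dx_i ∧ dx_j, the exterior derivative is
  d(omega) = sum_{i<j} d(g_{ij}) ∧ dx_i ∧ dx_j = sum_{i<j, k} (∂g_{ij}/∂x_k) dx_k ∧ dx_i ∧ dx_j.
Expand each term, using dx_k ∧ dx_i ∧ dx_j = sgn(permutation) dx_{(a)} ∧ dx_{(b)} ∧ dx_{(c)} with (a < b < c) sorted:
  d(3*w^2 + x*y - 2*z) includes (∂/∂x)(3*w^2 + x*y - 2*z) dx = (y) dx, which multiplied by dy ∧ dz gives (y) dx ∧ dy ∧ dz
  d(3*w^2 + x*y - 2*z) includes (∂/∂w)(3*w^2 + x*y - 2*z) dw = (6*w) dw, which multiplied by dy ∧ dz gives (6*w) dy ∧ dz ∧ dw
  d(x) includes (∂/∂x)(x) dx = (1) dx, which multiplied by dy ∧ dw gives (1) dx ∧ dy ∧ dw
Collecting like 3-forms: d(omega) = (y) dx ∧ dy ∧ dz + (6*w) dy ∧ dz ∧ dw + (1) dx ∧ dy ∧ dw.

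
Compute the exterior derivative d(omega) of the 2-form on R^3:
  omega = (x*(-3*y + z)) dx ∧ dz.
d(omega) = (3*x) dx ∧ dy ∧ dz

For a 2-form omega = sum_{i<j} g_{ij} dx_i ∧ dx_j, the exterior derivative is
  d(omega) = sum_{i<j} d(g_{ij}) ∧ dx_i ∧ dx_j = sum_{i<j, k} (∂g_{ij}/∂x_k) dx_k ∧ dx_i ∧ dx_j.
Expand each term, using dx_k ∧ dx_i ∧ dx_j = sgn(permutation) dx_{(a)} ∧ dx_{(b)} ∧ dx_{(c)} with (a < b < c) sorted:
  d(x*(-3*y + z)) includes (∂/∂y)(x*(-3*y + z)) dy = (-3*x) dy, which multiplied by dx ∧ dz gives (3*x) dx ∧ dy ∧ dz
Collecting like 3-forms: d(omega) = (3*x) dx ∧ dy ∧ dz.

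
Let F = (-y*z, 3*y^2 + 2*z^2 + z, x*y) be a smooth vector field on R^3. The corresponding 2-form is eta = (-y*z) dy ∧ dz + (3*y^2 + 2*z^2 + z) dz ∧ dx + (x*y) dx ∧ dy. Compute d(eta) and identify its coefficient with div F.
d(eta) = (6*y) dx ∧ dy ∧ dz; div F = 6*y

For a 2-form in R^3 of the form above, applying d gives a 3-form with coefficient ∂P/∂x + ∂Q/∂y + ∂R/∂z:
  ∂P/∂x = 0
  ∂Q/∂y = 6*y
  ∂R/∂z = 0
Sum = 6*y, which is exactly div F.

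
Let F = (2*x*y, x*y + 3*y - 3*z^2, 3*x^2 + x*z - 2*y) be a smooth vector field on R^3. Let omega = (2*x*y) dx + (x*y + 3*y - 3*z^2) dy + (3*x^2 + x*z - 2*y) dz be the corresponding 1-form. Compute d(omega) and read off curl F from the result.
d(omega) = (6*z - 2) dy ∧ dz + (-6*x - z) dz ∧ dx + (-2*x + y) dx ∧ dy; curl F = (6*z - 2, -6*x - z, -2*x + y)

d omega = sum_{i<j} (∂f_j/∂x_i - ∂f_i/∂x_j) dx_i ∧ dx_j. Under the identification (dy ∧ dz, dz ∧ dx, dx ∧ dy) ↔ (e_x, e_y, e_z), the coefficients are exactly the components of curl F. Compute:
  ∂R/∂y - ∂Q/∂z = (-2) - (-6*z) = 6*z - 2
  ∂P/∂z - ∂R/∂x = (0) - (6*x + z) = -6*x - z
  ∂Q/∂x - ∂P/∂y = (y) - (2*x) = -2*x + y.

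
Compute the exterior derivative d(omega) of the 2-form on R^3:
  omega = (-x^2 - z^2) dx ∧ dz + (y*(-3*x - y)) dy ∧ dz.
d(omega) = (-3*y) dx ∧ dy ∧ dz

For a 2-form omega = sum_{i<j} g_{ij} dx_i ∧ dx_j, the exterior derivative is
  d(omega) = sum_{i<j} d(g_{ij}) ∧ dx_i ∧ dx_j = sum_{i<j, k} (∂g_{ij}/∂x_k) dx_k ∧ dx_i ∧ dx_j.
Expand each term, using dx_k ∧ dx_i ∧ dx_j = sgn(permutation) dx_{(a)} ∧ dx_{(b)} ∧ dx_{(c)} with (a < b < c) sorted:
  d(y*(-3*x - y)) includes (∂/∂x)(y*(-3*x - y)) dx = (-3*y) dx, which multiplied by dy ∧ dz gives (-3*y) dx ∧ dy ∧ dz
Collecting like 3-forms: d(omega) = (-3*y) dx ∧ dy ∧ dz.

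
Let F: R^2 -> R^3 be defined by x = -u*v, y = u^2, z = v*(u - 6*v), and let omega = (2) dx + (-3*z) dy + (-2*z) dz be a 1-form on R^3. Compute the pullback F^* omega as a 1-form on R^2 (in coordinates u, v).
F^* omega = (2*v*(-3*u^2 + 17*u*v + 6*v^2 - 1)) du + (-2*u^2*v + 36*u*v^2 - 2*u - 144*v^3) dv

Using F^*(f dg) = (f ∘ F) d(g ∘ F), substitute each coordinate x_i by F_i(u, v) in f_i, and replace dx_i by d F_i = (∂F_i/∂u) du + (∂F_i/∂v) dv.
  For the x component: f_1(F) = 2; d F_1 = (-v) du + (-u) dv
  For the y component: f_2(F) = 3*v*(-u + 6*v); d F_2 = (2*u) du + (0) dv
  For the z component: f_3(F) = 2*v*(-u + 6*v); d F_3 = (v) du + (u - 12*v) dv
Combining and collecting du, dv coefficients:
  coeff of du: 2*v*(-3*u^2 + 17*u*v + 6*v^2 - 1)
  coeff of dv: -2*u^2*v + 36*u*v^2 - 2*u - 144*v^3
F^* omega = (2*v*(-3*u^2 + 17*u*v + 6*v^2 - 1)) du + (-2*u^2*v + 36*u*v^2 - 2*u - 144*v^3) dv.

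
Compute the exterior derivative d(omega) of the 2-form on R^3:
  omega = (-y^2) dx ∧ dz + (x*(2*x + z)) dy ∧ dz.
d(omega) = (4*x + 2*y + z) dx ∧ dy ∧ dz

For a 2-form omega = sum_{i<j} g_{ij} dx_i ∧ dx_j, the exterior derivative is
  d(omega) = sum_{i<j} d(g_{ij}) ∧ dx_i ∧ dx_j = sum_{i<j, k} (∂g_{ij}/∂x_k) dx_k ∧ dx_i ∧ dx_j.
Expand each term, using dx_k ∧ dx_i ∧ dx_j = sgn(permutation) dx_{(a)} ∧ dx_{(b)} ∧ dx_{(c)} with (a < b < c) sorted:
  d(-y^2) includes (∂/∂y)(-y^2) dy = (-2*y) dy, which multiplied by dx ∧ dz gives (2*y) dx ∧ dy ∧ dz
  d(x*(2*x + z)) includes (∂/∂x)(x*(2*x + z)) dx = (4*x + z) dx, which multiplied by dy ∧ dz gives (4*x + z) dx ∧ dy ∧ dz
Collecting like 3-forms: d(omega) = (4*x + 2*y + z) dx ∧ dy ∧ dz.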